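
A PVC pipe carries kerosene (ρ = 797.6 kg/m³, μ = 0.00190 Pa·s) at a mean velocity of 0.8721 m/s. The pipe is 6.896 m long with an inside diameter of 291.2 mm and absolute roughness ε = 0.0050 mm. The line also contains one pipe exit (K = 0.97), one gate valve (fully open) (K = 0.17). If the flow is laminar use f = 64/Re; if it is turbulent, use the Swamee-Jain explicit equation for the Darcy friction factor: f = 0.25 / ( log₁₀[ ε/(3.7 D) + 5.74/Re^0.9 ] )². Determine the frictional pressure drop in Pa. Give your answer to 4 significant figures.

Reynolds number Re = ρVD/μ = 797.6 · 0.8721 · 0.2912 / 0.0019 = 1.066e+05.
Re > 4000 → turbulent. Relative roughness ε/D = 5e-06/0.2912 = 1.72e-05. Swamee-Jain: f = 0.25/(log₁₀[1.72e-05/3.7 + 5.74/1.066e+05^0.9])² = 0.25/(log₁₀[4.64e-06 + 0.000171])² = 0.25/(-3.754)² = 0.01774.
Total minor-loss coefficient ΣK = 1·0.97 + 1·0.17 = 1.14.
ΔP = [f·L/D + ΣK]·(ρV²/2) = [0.01774·6.896/0.2912 + 1.14]·(797.6·0.8721²/2) = [0.42 + 1.14]·303.3 = 473.2 Pa.

ΔP ≈ 473.2 Pa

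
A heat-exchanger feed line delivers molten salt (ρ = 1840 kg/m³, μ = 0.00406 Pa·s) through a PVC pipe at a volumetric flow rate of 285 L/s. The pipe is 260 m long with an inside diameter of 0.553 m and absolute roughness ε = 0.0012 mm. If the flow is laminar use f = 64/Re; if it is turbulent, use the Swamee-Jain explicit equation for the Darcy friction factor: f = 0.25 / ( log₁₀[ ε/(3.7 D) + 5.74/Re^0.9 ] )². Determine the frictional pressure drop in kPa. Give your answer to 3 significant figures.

ΔP ≈ 8.78 kPa

Q = 285 L/s = 285/1000 = 0.285 m³/s.
Cross-sectional area A = πD²/4 = π(0.553)²/4 = 0.2402 m²; mean velocity V = Q/A = 0.285/0.2402 = 1.187 m/s.
Reynolds number Re = ρVD/μ = 1840 · 1.187 · 0.553 / 0.00406 = 2.974e+05.
Re > 4000 → turbulent. Relative roughness ε/D = 1.2e-06/0.553 = 2.17e-06. Swamee-Jain: f = 0.25/(log₁₀[2.17e-06/3.7 + 5.74/2.974e+05^0.9])² = 0.25/(log₁₀[5.86e-07 + 6.81e-05])² = 0.25/(-4.163)² = 0.01442.
Darcy-Weisbach: ΔP = f(L/D)(ρV²/2) = 0.01442·(260/0.553)·(1840·1.187²/2) = 0.01442·470.2·1295 = 8784 Pa.
ΔP = 8784 Pa = 8.78 kPa.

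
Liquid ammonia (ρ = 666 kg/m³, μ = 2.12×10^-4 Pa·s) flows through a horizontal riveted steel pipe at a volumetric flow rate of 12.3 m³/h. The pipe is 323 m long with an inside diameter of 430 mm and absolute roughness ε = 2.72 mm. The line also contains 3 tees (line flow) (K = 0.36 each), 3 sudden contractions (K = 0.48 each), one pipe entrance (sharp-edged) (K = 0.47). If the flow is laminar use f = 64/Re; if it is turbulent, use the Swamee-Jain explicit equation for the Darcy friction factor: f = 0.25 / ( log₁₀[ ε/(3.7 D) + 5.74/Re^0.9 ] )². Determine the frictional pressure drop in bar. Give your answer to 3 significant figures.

ΔP ≈ 5.47×10^-5 bar

Q = 12.3 m³/h = 12.3/3600 = 0.003417 m³/s.
Cross-sectional area A = πD²/4 = π(0.43)²/4 = 0.1452 m²; mean velocity V = Q/A = 0.003417/0.1452 = 0.02353 m/s.
Reynolds number Re = ρVD/μ = 666 · 0.02353 · 0.43 / 0.000212 = 3.178e+04.
Re > 4000 → turbulent. Relative roughness ε/D = 0.00272/0.43 = 0.00633. Swamee-Jain: f = 0.25/(log₁₀[0.00633/3.7 + 5.74/3.178e+04^0.9])² = 0.25/(log₁₀[0.00171 + 0.000509])² = 0.25/(-2.654)² = 0.0355.
Total minor-loss coefficient ΣK = 3·0.36 + 3·0.48 + 1·0.47 = 2.99.
ΔP = [f·L/D + ΣK]·(ρV²/2) = [0.0355·323/0.43 + 2.99]·(666·0.02353²/2) = [26.66 + 2.99]·0.1843 = 5.466 Pa.
ΔP = 5.466 Pa = 5.47×10^-5 bar.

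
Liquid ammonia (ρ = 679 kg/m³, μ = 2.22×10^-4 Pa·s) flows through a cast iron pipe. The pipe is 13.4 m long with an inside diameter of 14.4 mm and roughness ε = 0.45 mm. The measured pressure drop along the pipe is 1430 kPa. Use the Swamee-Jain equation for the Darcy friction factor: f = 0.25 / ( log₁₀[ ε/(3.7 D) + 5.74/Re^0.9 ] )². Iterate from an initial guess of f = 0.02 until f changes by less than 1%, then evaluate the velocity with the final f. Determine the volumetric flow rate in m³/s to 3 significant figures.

Q ≈ 0.00143 m³/s

Rearranging Darcy-Weisbach: V = √(2·ΔP·D/(f·L·ρ)). With ε/D = 0.00045/0.0144 = 0.0312, iterate starting from f = 0.02:
  f = 0.02 → V = √(2·1.43e+06·0.0144/(0.02·13.4·679)) = 15.04 m/s; Re = ρVD/μ = 6.626e+05; f → 0.05825
  f = 0.05825 → V = 8.815 m/s; Re = 3.882e+05; f → 0.05831
Converged (Δf/f < 1%). With the final f = 0.05831: V = √(2·1.43e+06·0.0144/(0.05831·13.4·679)) = 8.811 m/s.
Q = V·A = 8.811·(π/4·0.0144²) = 0.001435 m³/s = 0.00143 m³/s.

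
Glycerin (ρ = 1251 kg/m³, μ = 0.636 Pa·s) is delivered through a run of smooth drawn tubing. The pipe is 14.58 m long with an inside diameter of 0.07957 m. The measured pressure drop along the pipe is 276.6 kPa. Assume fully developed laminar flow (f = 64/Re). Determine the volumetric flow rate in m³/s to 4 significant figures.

For laminar flow, f = 64/Re with Re = ρVD/μ, so Darcy-Weisbach reduces to ΔP = 32μLV/D². Solving for V: V = ΔP·D²/(32μL) = 2.766e+05·(0.07957)²/(32·0.636·14.58) = 5.902 m/s.
Check: Re = ρVD/μ = 1251·5.902·0.07957/0.636 = 923.7 < 2300, so the laminar assumption holds.
Q = V·A = 5.902·(π/4·0.07957²) = 0.02935 m³/s = 0.02935 m³/s.

Q ≈ 0.02935 m³/s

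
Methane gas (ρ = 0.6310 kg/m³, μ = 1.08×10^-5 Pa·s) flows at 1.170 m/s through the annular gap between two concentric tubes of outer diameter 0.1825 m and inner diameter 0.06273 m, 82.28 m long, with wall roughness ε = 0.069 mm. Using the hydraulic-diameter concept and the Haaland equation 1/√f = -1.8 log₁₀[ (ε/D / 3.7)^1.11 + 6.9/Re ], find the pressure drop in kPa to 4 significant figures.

ΔP ≈ 0.009878 kPa

Hydraulic diameter D_h = 4A/P = D_o - D_i = 0.1825 - 0.06273 = 0.1198 m.
Re = ρVD_h/μ = 0.631·1.17·0.1198/1.08e-05 = 8187.
ε/D_h = 6.9e-05/0.1198 = 0.000576; Haaland gives 1/√f = -1.8 log₁₀[5.94e-05+0.000843] = 5.481, so f = 0.03329.
ΔP = f(L/D_h)(ρV²/2) = 0.03329·82.28/0.1198·0.4319 = 9.878 Pa.
ΔP = 0.009878 kPa.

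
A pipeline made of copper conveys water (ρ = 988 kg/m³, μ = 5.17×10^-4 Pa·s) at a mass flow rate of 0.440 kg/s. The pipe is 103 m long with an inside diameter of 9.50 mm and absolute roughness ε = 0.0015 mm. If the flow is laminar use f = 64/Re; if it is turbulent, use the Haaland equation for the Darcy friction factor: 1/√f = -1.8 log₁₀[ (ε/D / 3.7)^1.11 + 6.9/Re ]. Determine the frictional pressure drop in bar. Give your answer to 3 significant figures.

ΔP ≈ 38.3 bar

A = πD²/4 = π(0.0095)²/4 = 7.088e-05 m²; mean velocity V = ṁ/(ρA) = 0.44/(988 · 7.088e-05) = 6.283 m/s.
Reynolds number Re = ρVD/μ = 988 · 6.283 · 0.0095 / 0.000517 = 1.141e+05.
Re > 4000 → turbulent. Relative roughness ε/D = 1.5e-06/0.0095 = 0.000158. Haaland: 1/√f = -1.8 log₁₀[(0.000158/3.7)^1.11 + 6.9/1.141e+05] = -1.8 log₁₀[1.41e-05 + 6.05e-05] = 7.429, so f = 0.01812.
Darcy-Weisbach: ΔP = f(L/D)(ρV²/2) = 0.01812·(103/0.0095)·(988·6.283²/2) = 0.01812·1.084e+04·1.95e+04 = 3.831e+06 Pa.
ΔP = 3.831e+06 Pa = 38.3 bar.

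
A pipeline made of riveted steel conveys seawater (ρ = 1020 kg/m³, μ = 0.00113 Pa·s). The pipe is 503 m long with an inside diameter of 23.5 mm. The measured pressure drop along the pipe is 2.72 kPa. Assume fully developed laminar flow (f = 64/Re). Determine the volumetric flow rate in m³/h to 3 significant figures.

For laminar flow, f = 64/Re with Re = ρVD/μ, so Darcy-Weisbach reduces to ΔP = 32μLV/D². Solving for V: V = ΔP·D²/(32μL) = 2720·(0.0235)²/(32·0.00113·503) = 0.08259 m/s.
Check: Re = ρVD/μ = 1020·0.08259·0.0235/0.00113 = 1752 < 2300, so the laminar assumption holds.
Q = V·A = 0.08259·(π/4·0.0235²) = 3.582e-05 m³/s = 0.129 m³/h.

Q ≈ 0.129 m³/h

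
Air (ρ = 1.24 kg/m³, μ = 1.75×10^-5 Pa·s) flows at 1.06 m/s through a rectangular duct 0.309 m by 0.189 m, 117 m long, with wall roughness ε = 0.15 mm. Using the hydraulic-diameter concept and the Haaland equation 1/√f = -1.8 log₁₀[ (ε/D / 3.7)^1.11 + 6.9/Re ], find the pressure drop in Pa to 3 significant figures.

ΔP ≈ 9.62 Pa

Hydraulic diameter D_h = 4A/P = 4·(0.309·0.189)/(2·(0.309+0.189)) = 0.2336/0.996 = 0.2345 m.
Re = ρVD_h/μ = 1.24·1.06·0.2345/1.75e-05 = 1.762e+04.
ε/D_h = 0.00015/0.2345 = 0.00064; Haaland gives 1/√f = -1.8 log₁₀[6.67e-05+0.000392] = 6.01, so f = 0.02769.
ΔP = f(L/D_h)(ρV²/2) = 0.02769·117/0.2345·0.6966 = 9.621 Pa.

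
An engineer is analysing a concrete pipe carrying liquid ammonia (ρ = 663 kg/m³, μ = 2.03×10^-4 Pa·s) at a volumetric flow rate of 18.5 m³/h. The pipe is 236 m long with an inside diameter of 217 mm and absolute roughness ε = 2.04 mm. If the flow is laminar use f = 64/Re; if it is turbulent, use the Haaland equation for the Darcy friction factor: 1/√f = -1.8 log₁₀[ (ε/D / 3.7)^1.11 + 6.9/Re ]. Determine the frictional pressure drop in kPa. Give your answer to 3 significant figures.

ΔP ≈ 0.263 kPa

Q = 18.5 m³/h = 18.5/3600 = 0.005139 m³/s.
Cross-sectional area A = πD²/4 = π(0.217)²/4 = 0.03698 m²; mean velocity V = Q/A = 0.005139/0.03698 = 0.139 m/s.
Reynolds number Re = ρVD/μ = 663 · 0.139 · 0.217 / 0.000203 = 9.848e+04.
Re > 4000 → turbulent. Relative roughness ε/D = 0.00204/0.217 = 0.0094. Haaland: 1/√f = -1.8 log₁₀[(0.0094/3.7)^1.11 + 6.9/9.848e+04] = -1.8 log₁₀[0.00132 + 7.01e-05] = 5.144, so f = 0.03779.
Darcy-Weisbach: ΔP = f(L/D)(ρV²/2) = 0.03779·(236/0.217)·(663·0.139²/2) = 0.03779·1088·6.4 = 263 Pa.
ΔP = 263 Pa = 0.263 kPa.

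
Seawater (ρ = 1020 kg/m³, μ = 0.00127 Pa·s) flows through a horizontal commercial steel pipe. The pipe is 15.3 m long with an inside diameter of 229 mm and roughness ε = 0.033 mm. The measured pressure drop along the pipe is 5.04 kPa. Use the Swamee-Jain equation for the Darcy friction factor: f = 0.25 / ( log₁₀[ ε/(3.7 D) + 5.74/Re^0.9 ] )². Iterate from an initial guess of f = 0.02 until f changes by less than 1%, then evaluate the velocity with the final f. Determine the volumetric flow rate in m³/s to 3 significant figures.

Rearranging Darcy-Weisbach: V = √(2·ΔP·D/(f·L·ρ)). With ε/D = 3.3e-05/0.229 = 0.000144, iterate starting from f = 0.02:
  f = 0.02 → V = √(2·5040·0.229/(0.02·15.3·1020)) = 2.719 m/s; Re = ρVD/μ = 5.002e+05; f → 0.01496
  f = 0.01496 → V = 3.145 m/s; Re = 5.784e+05; f → 0.01475
  f = 0.01475 → V = 3.167 m/s; Re = 5.825e+05; f → 0.01474
Converged (Δf/f < 1%). With the final f = 0.01474: V = √(2·5040·0.229/(0.01474·15.3·1020)) = 3.168 m/s.
Q = V·A = 3.168·(π/4·0.229²) = 0.1305 m³/s = 0.130 m³/s.

Q ≈ 0.130 m³/s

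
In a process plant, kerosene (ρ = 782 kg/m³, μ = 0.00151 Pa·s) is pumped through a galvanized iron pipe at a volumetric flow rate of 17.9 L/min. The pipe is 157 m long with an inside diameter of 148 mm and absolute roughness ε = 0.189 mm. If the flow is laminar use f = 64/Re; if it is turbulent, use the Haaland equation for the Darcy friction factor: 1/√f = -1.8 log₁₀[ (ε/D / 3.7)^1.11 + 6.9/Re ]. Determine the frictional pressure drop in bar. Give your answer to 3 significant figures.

ΔP ≈ 6.01×10^-5 bar

Q = 17.9 L/min = 17.9/60000 = 0.0002983 m³/s.
Cross-sectional area A = πD²/4 = π(0.148)²/4 = 0.0172 m²; mean velocity V = Q/A = 0.0002983/0.0172 = 0.01734 m/s.
Reynolds number Re = ρVD/μ = 782 · 0.01734 · 0.148 / 0.00151 = 1329.
Re < 2300 → laminar flow, so f = 64/Re = 64/1329 = 0.04815 (the turbulent correlation is not needed).
Darcy-Weisbach: ΔP = f(L/D)(ρV²/2) = 0.04815·(157/0.148)·(782·0.01734²/2) = 0.04815·1061·0.1176 = 6.006 Pa.
ΔP = 6.006 Pa = 6.01×10^-5 bar.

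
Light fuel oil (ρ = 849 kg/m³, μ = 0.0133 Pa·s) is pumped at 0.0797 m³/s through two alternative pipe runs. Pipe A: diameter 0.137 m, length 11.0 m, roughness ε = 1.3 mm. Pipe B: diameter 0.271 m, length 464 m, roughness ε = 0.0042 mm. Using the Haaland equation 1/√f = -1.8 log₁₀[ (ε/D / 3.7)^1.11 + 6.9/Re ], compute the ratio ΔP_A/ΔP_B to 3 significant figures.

Pipe A: V = Q/A = 0.0797/0.01474 = 5.407 m/s; Re = 4.728e+04; ε/D = 0.00949; Haaland → f = 0.03852; ΔP_A = f(L/D)(ρV²/2) = 3.837e+04 Pa.
Pipe B: V = Q/A = 0.0797/0.05768 = 1.382 m/s; Re = 2.39e+04; ε/D = 1.55e-05; Haaland → f = 0.02466; ΔP_B = f(L/D)(ρV²/2) = 3.422e+04 Pa.
ΔP_A/ΔP_B = 3.837e+04/3.422e+04 = 1.12.

ΔP_A/ΔP_B ≈ 1.12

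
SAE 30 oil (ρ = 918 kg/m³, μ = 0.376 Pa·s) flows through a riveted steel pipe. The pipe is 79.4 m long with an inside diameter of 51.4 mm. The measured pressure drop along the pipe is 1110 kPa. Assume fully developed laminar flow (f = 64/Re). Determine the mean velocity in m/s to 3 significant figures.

V ≈ 3.07 m/s

For laminar flow, f = 64/Re with Re = ρVD/μ, so Darcy-Weisbach reduces to ΔP = 32μLV/D². Solving for V: V = ΔP·D²/(32μL) = 1.11e+06·(0.0514)²/(32·0.376·79.4) = 3.07 m/s.
Check: Re = ρVD/μ = 918·3.07·0.0514/0.376 = 385.2 < 2300, so the laminar assumption holds.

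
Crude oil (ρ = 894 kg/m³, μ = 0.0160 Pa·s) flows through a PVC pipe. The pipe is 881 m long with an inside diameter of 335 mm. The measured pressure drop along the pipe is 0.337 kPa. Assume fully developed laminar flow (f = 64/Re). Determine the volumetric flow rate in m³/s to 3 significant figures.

Q ≈ 0.00739 m³/s

For laminar flow, f = 64/Re with Re = ρVD/μ, so Darcy-Weisbach reduces to ΔP = 32μLV/D². Solving for V: V = ΔP·D²/(32μL) = 337·(0.335)²/(32·0.016·881) = 0.08384 m/s.
Check: Re = ρVD/μ = 894·0.08384·0.335/0.016 = 1569 < 2300, so the laminar assumption holds.
Q = V·A = 0.08384·(π/4·0.335²) = 0.00739 m³/s = 0.00739 m³/s.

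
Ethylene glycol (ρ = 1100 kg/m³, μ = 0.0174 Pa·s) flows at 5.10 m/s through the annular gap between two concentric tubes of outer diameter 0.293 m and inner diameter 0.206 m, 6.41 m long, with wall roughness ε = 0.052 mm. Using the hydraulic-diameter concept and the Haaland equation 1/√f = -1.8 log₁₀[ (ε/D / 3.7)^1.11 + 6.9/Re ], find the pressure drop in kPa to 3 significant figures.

Hydraulic diameter D_h = 4A/P = D_o - D_i = 0.293 - 0.206 = 0.087 m.
Re = ρVD_h/μ = 1100·5.1·0.087/0.0174 = 2.805e+04.
ε/D_h = 5.2e-05/0.087 = 0.000598; Haaland gives 1/√f = -1.8 log₁₀[6.18e-05+0.000246] = 6.321, so f = 0.02503.
ΔP = f(L/D_h)(ρV²/2) = 0.02503·6.41/0.087·1.431e+04 = 2.638e+04 Pa.
ΔP = 26.4 kPa.

ΔP ≈ 26.4 kPa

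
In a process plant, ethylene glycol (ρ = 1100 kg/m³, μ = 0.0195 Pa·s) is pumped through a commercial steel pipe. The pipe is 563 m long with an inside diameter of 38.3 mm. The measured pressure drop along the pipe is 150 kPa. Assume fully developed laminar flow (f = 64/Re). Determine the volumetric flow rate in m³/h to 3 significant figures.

Q ≈ 2.60 m³/h

For laminar flow, f = 64/Re with Re = ρVD/μ, so Darcy-Weisbach reduces to ΔP = 32μLV/D². Solving for V: V = ΔP·D²/(32μL) = 1.5e+05·(0.0383)²/(32·0.0195·563) = 0.6263 m/s.
Check: Re = ρVD/μ = 1100·0.6263·0.0383/0.0195 = 1353 < 2300, so the laminar assumption holds.
Q = V·A = 0.6263·(π/4·0.0383²) = 0.0007216 m³/s = 2.60 m³/h.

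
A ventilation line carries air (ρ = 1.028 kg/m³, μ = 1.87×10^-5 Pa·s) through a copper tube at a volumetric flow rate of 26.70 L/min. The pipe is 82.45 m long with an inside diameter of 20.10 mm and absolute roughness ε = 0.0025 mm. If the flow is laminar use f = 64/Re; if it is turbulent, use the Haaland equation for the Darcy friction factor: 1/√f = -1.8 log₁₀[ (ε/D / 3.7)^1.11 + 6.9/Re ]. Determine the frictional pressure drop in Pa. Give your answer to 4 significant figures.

ΔP ≈ 171.3 Pa

Q = 26.70 L/min = 26.70/60000 = 0.000445 m³/s.
Cross-sectional area A = πD²/4 = π(0.0201)²/4 = 0.0003173 m²; mean velocity V = Q/A = 0.000445/0.0003173 = 1.402 m/s.
Reynolds number Re = ρVD/μ = 1.028 · 1.402 · 0.0201 / 1.87e-05 = 1550.
Re < 2300 → laminar flow, so f = 64/Re = 64/1550 = 0.0413 (the turbulent correlation is not needed).
Darcy-Weisbach: ΔP = f(L/D)(ρV²/2) = 0.0413·(82.45/0.0201)·(1.028·1.402²/2) = 0.0413·4102·1.011 = 171.3 Pa.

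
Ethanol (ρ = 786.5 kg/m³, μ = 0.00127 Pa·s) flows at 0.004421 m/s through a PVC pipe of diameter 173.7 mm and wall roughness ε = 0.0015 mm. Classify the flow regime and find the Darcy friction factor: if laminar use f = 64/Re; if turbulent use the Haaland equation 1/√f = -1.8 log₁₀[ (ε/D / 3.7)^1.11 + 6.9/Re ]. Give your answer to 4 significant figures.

Re = ρVD/μ = 786.5·0.004421·0.1737/0.00127 = 475.6.
Re < 2300 → laminar, so f = 64/Re = 0.1346 (roughness is irrelevant in laminar flow).

f ≈ 0.1346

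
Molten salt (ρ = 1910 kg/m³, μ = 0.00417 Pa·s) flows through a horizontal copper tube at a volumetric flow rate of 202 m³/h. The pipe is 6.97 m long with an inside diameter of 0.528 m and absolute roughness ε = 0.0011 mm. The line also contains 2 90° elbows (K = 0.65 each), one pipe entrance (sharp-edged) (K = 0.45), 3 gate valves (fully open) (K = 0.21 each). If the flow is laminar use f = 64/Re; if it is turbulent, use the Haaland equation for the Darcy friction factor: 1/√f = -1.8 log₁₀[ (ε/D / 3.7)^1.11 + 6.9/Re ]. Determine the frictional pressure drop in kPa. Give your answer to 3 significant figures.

ΔP ≈ 0.166 kPa

Q = 202 m³/h = 202/3600 = 0.05611 m³/s.
Cross-sectional area A = πD²/4 = π(0.528)²/4 = 0.219 m²; mean velocity V = Q/A = 0.05611/0.219 = 0.2563 m/s.
Reynolds number Re = ρVD/μ = 1910 · 0.2563 · 0.528 / 0.00417 = 6.198e+04.
Re > 4000 → turbulent. Relative roughness ε/D = 1.1e-06/0.528 = 2.08e-06. Haaland: 1/√f = -1.8 log₁₀[(2.08e-06/3.7)^1.11 + 6.9/6.198e+04] = -1.8 log₁₀[1.16e-07 + 0.000111] = 7.115, so f = 0.01975.
Total minor-loss coefficient ΣK = 2·0.65 + 1·0.45 + 3·0.21 = 2.38.
ΔP = [f·L/D + ΣK]·(ρV²/2) = [0.01975·6.97/0.528 + 2.38]·(1910·0.2563²/2) = [0.2607 + 2.38]·62.72 = 165.6 Pa.
ΔP = 165.6 Pa = 0.166 kPa.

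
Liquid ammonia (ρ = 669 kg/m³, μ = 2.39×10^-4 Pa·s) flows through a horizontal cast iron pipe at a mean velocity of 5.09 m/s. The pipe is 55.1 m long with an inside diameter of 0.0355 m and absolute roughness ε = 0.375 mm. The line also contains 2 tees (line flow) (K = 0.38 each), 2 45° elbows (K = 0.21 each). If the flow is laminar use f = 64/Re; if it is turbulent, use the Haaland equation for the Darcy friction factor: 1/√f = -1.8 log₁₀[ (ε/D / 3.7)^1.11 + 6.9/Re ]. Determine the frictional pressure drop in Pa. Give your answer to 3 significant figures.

Reynolds number Re = ρVD/μ = 669 · 5.09 · 0.0355 / 0.000239 = 5.058e+05.
Re > 4000 → turbulent. Relative roughness ε/D = 0.000375/0.0355 = 0.0106. Haaland: 1/√f = -1.8 log₁₀[(0.0106/3.7)^1.11 + 6.9/5.058e+05] = -1.8 log₁₀[0.0015 + 1.36e-05] = 5.077, so f = 0.0388.
Total minor-loss coefficient ΣK = 2·0.38 + 2·0.21 = 1.18.
ΔP = [f·L/D + ΣK]·(ρV²/2) = [0.0388·55.1/0.0355 + 1.18]·(669·5.09²/2) = [60.22 + 1.18]·8666 = 5.321e+05 Pa.

ΔP ≈ 532000 Pa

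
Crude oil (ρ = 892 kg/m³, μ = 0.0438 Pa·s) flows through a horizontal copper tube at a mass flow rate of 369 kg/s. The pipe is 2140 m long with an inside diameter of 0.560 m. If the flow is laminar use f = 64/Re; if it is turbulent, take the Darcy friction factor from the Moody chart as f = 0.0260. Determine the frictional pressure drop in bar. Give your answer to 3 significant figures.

A = πD²/4 = π(0.56)²/4 = 0.2463 m²; mean velocity V = ṁ/(ρA) = 369/(892 · 0.2463) = 1.68 m/s.
Reynolds number Re = ρVD/μ = 892 · 1.68 · 0.56 / 0.0438 = 1.915e+04.
Re > 4000 → turbulent; use the Moody-chart value f = 0.0260.
Darcy-Weisbach: ΔP = f(L/D)(ρV²/2) = 0.026·(2140/0.56)·(892·1.68²/2) = 0.026·3821·1258 = 1.25e+05 Pa.
ΔP = 1.25e+05 Pa = 1.25 bar.

ΔP ≈ 1.25 bar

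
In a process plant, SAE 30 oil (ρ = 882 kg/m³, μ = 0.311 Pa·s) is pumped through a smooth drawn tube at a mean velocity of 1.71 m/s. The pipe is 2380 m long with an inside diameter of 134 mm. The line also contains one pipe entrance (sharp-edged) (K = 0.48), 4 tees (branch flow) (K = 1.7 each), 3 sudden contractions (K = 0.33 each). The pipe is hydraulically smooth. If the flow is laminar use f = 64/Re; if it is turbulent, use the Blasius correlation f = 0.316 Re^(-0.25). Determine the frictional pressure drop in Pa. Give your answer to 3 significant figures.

Reynolds number Re = ρVD/μ = 882 · 1.71 · 0.134 / 0.311 = 649.8.
Re < 2300 → laminar flow, so f = 64/Re = 64/649.8 = 0.09849 (the turbulent correlation is not needed).
Total minor-loss coefficient ΣK = 1·0.48 + 4·1.7 + 3·0.33 = 8.27.
ΔP = [f·L/D + ΣK]·(ρV²/2) = [0.09849·2380/0.134 + 8.27]·(882·1.71²/2) = [1749 + 8.27]·1290 = 2.266e+06 Pa.

ΔP ≈ 2.27×10^6 Pa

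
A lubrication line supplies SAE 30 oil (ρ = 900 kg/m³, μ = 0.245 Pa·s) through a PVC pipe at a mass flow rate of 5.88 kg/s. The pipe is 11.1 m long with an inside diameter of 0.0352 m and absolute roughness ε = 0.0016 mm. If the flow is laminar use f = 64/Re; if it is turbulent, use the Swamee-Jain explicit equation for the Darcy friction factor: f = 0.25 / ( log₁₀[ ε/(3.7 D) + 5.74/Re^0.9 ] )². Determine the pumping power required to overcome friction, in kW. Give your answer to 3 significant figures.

P ≈ 3.08 kW

A = πD²/4 = π(0.0352)²/4 = 0.0009731 m²; mean velocity V = ṁ/(ρA) = 5.88/(900 · 0.0009731) = 6.714 m/s.
Reynolds number Re = ρVD/μ = 900 · 6.714 · 0.0352 / 0.245 = 868.1.
Re < 2300 → laminar flow, so f = 64/Re = 64/868.1 = 0.07372 (the turbulent correlation is not needed).
Darcy-Weisbach: ΔP = f(L/D)(ρV²/2) = 0.07372·(11.1/0.0352)·(900·6.714²/2) = 0.07372·315.3·2.028e+04 = 4.715e+05 Pa.
Q = ṁ/ρ = 5.88/900 = 0.006533 m³/s.
Pumping power P = QΔP = 0.006533·4.715e+05 = 3081 W = 3.08 kW.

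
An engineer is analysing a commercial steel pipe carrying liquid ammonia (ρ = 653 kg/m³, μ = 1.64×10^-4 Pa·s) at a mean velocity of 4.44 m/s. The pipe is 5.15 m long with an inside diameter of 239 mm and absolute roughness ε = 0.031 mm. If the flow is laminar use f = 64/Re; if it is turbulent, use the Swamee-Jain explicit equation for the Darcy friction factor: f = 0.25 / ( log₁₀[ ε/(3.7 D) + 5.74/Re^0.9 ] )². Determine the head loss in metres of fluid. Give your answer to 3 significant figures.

h_f ≈ 0.282 m

Reynolds number Re = ρVD/μ = 653 · 4.44 · 0.239 / 0.000164 = 4.225e+06.
Re > 4000 → turbulent. Relative roughness ε/D = 3.1e-05/0.239 = 0.00013. Swamee-Jain: f = 0.25/(log₁₀[0.00013/3.7 + 5.74/4.225e+06^0.9])² = 0.25/(log₁₀[3.51e-05 + 6.25e-06])² = 0.25/(-4.384)² = 0.01301.
Darcy-Weisbach: ΔP = f(L/D)(ρV²/2) = 0.01301·(5.15/0.239)·(653·4.44²/2) = 0.01301·21.55·6436 = 1804 Pa.
Head loss h_f = ΔP/(ρg) = 1804/(653·9.81) = 0.282 m.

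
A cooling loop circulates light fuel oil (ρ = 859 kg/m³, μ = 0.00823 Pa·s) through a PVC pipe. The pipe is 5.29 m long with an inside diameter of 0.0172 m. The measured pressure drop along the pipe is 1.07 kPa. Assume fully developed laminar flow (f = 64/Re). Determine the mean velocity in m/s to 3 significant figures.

V ≈ 0.227 m/s

For laminar flow, f = 64/Re with Re = ρVD/μ, so Darcy-Weisbach reduces to ΔP = 32μLV/D². Solving for V: V = ΔP·D²/(32μL) = 1070·(0.0172)²/(32·0.00823·5.29) = 0.2272 m/s.
Check: Re = ρVD/μ = 859·0.2272·0.0172/0.00823 = 407.9 < 2300, so the laminar assumption holds.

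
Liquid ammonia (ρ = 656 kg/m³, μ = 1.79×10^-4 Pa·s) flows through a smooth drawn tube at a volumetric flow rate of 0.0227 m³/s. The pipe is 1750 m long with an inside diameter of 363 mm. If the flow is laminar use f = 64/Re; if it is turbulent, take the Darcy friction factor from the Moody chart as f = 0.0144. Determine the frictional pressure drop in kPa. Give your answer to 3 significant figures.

ΔP ≈ 1.10 kPa

Cross-sectional area A = πD²/4 = π(0.363)²/4 = 0.1035 m²; mean velocity V = Q/A = 0.0227/0.1035 = 0.2193 m/s.
Reynolds number Re = ρVD/μ = 656 · 0.2193 · 0.363 / 0.000179 = 2.918e+05.
Re > 4000 → turbulent; use the Moody-chart value f = 0.0144.
Darcy-Weisbach: ΔP = f(L/D)(ρV²/2) = 0.0144·(1750/0.363)·(656·0.2193²/2) = 0.0144·4821·15.78 = 1096 Pa.
ΔP = 1096 Pa = 1.10 kPa.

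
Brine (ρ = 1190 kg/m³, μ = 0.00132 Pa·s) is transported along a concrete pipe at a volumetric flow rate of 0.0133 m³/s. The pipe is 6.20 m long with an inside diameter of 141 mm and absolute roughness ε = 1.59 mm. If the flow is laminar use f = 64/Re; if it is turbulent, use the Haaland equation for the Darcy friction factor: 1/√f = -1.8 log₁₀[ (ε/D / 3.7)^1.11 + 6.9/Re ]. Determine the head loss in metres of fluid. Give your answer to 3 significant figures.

Cross-sectional area A = πD²/4 = π(0.141)²/4 = 0.01561 m²; mean velocity V = Q/A = 0.0133/0.01561 = 0.8518 m/s.
Reynolds number Re = ρVD/μ = 1190 · 0.8518 · 0.141 / 0.00132 = 1.083e+05.
Re > 4000 → turbulent. Relative roughness ε/D = 0.00159/0.141 = 0.0113. Haaland: 1/√f = -1.8 log₁₀[(0.0113/3.7)^1.11 + 6.9/1.083e+05] = -1.8 log₁₀[0.00161 + 6.37e-05] = 4.997, so f = 0.04005.
Darcy-Weisbach: ΔP = f(L/D)(ρV²/2) = 0.04005·(6.2/0.141)·(1190·0.8518²/2) = 0.04005·43.97·431.7 = 760.3 Pa.
Head loss h_f = ΔP/(ρg) = 760.3/(1190·9.81) = 0.0651 m.

h_f ≈ 0.0651 m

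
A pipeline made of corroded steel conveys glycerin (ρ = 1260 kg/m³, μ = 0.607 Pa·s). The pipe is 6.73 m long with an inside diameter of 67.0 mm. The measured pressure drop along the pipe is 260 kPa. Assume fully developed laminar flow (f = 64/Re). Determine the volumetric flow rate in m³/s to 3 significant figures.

For laminar flow, f = 64/Re with Re = ρVD/μ, so Darcy-Weisbach reduces to ΔP = 32μLV/D². Solving for V: V = ΔP·D²/(32μL) = 2.6e+05·(0.067)²/(32·0.607·6.73) = 8.928 m/s.
Check: Re = ρVD/μ = 1260·8.928·0.067/0.607 = 1242 < 2300, so the laminar assumption holds.
Q = V·A = 8.928·(π/4·0.067²) = 0.03148 m³/s = 0.0315 m³/s.

Q ≈ 0.0315 m³/s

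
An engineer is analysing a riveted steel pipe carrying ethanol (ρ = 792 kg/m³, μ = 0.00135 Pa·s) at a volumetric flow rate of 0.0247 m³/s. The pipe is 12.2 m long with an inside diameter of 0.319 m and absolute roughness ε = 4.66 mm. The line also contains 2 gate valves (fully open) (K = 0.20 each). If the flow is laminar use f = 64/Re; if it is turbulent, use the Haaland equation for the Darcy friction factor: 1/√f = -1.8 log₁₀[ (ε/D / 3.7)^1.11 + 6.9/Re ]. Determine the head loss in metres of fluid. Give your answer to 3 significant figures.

Cross-sectional area A = πD²/4 = π(0.319)²/4 = 0.07992 m²; mean velocity V = Q/A = 0.0247/0.07992 = 0.309 m/s.
Reynolds number Re = ρVD/μ = 792 · 0.309 · 0.319 / 0.00135 = 5.784e+04.
Re > 4000 → turbulent. Relative roughness ε/D = 0.00466/0.319 = 0.0146. Haaland: 1/√f = -1.8 log₁₀[(0.0146/3.7)^1.11 + 6.9/5.784e+04] = -1.8 log₁₀[0.00215 + 0.000119] = 4.76, so f = 0.04413.
Total minor-loss coefficient ΣK = 2·0.2 = 0.4.
ΔP = [f·L/D + ΣK]·(ρV²/2) = [0.04413·12.2/0.319 + 0.4]·(792·0.309²/2) = [1.688 + 0.4]·37.82 = 78.97 Pa.
Head loss h_f = ΔP/(ρg) = 78.97/(792·9.81) = 0.0102 m.

h_f ≈ 0.0102 m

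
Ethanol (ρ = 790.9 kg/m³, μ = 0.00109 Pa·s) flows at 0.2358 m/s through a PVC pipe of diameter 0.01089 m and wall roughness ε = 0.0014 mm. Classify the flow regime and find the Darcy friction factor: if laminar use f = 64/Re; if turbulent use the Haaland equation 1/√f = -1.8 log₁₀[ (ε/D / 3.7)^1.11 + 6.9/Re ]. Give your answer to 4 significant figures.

Re = ρVD/μ = 790.9·0.2358·0.01089/0.00109 = 1863.
Re < 2300 → laminar, so f = 64/Re = 0.03435 (roughness is irrelevant in laminar flow).

f ≈ 0.03435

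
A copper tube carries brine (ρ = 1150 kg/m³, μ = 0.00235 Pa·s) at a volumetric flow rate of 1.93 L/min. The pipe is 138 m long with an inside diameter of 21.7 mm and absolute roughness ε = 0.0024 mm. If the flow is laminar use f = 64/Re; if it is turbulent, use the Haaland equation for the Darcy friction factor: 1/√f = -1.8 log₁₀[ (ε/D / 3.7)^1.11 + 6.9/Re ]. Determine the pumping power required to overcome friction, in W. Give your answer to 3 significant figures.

Q = 1.93 L/min = 1.93/60000 = 3.217e-05 m³/s.
Cross-sectional area A = πD²/4 = π(0.0217)²/4 = 0.0003698 m²; mean velocity V = Q/A = 3.217e-05/0.0003698 = 0.08698 m/s.
Reynolds number Re = ρVD/μ = 1150 · 0.08698 · 0.0217 / 0.00235 = 923.6.
Re < 2300 → laminar flow, so f = 64/Re = 64/923.6 = 0.06929 (the turbulent correlation is not needed).
Darcy-Weisbach: ΔP = f(L/D)(ρV²/2) = 0.06929·(138/0.0217)·(1150·0.08698²/2) = 0.06929·6359·4.35 = 1917 Pa.
Pumping power P = QΔP = 3.217e-05·1917 = 0.06166 W = 0.0617 W.

P ≈ 0.0617 W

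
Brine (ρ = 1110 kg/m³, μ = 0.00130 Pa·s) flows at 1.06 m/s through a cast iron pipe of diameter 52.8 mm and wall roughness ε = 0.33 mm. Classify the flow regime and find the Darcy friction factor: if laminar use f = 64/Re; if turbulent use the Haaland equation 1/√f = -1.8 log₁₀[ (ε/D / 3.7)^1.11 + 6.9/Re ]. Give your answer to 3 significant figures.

Re = ρVD/μ = 1110·1.06·0.0528/0.0013 = 4.779e+04.
Re > 4000 → turbulent. ε/D = 0.00033/0.0528 = 0.00625; Haaland: 1/√f = -1.8 log₁₀[0.000837 + 0.000144] = 5.415, so f = 0.03411.

f ≈ 0.0341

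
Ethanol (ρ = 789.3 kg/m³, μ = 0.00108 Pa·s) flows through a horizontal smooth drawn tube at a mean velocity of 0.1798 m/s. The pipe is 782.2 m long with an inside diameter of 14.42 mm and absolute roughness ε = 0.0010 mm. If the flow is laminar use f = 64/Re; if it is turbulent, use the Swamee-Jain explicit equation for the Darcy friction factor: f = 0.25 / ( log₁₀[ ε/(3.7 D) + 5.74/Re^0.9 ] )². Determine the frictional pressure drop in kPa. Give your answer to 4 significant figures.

Reynolds number Re = ρVD/μ = 789.3 · 0.1798 · 0.01442 / 0.00108 = 1895.
Re < 2300 → laminar flow, so f = 64/Re = 64/1895 = 0.03378 (the turbulent correlation is not needed).
Darcy-Weisbach: ΔP = f(L/D)(ρV²/2) = 0.03378·(782.2/0.01442)·(789.3·0.1798²/2) = 0.03378·5.424e+04·12.76 = 2.337e+04 Pa.
ΔP = 2.337e+04 Pa = 23.37 kPa.

ΔP ≈ 23.37 kPa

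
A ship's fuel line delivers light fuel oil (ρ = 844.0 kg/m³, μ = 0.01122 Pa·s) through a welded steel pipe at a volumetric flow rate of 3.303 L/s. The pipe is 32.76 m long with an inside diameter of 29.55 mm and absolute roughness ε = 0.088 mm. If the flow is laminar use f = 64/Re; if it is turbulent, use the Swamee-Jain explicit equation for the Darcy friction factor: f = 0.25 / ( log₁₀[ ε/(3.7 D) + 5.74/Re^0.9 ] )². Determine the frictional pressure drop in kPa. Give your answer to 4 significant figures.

ΔP ≈ 381.9 kPa

Q = 3.303 L/s = 3.303/1000 = 0.003303 m³/s.
Cross-sectional area A = πD²/4 = π(0.02955)²/4 = 0.0006858 m²; mean velocity V = Q/A = 0.003303/0.0006858 = 4.816 m/s.
Reynolds number Re = ρVD/μ = 844 · 4.816 · 0.02955 / 0.0112 = 1.071e+04.
Re > 4000 → turbulent. Relative roughness ε/D = 8.8e-05/0.02955 = 0.00298. Swamee-Jain: f = 0.25/(log₁₀[0.00298/3.7 + 5.74/1.071e+04^0.9])² = 0.25/(log₁₀[0.000805 + 0.00136])² = 0.25/(-2.665)² = 0.03519.
Darcy-Weisbach: ΔP = f(L/D)(ρV²/2) = 0.03519·(32.76/0.02955)·(844·4.816²/2) = 0.03519·1109·9789 = 3.819e+05 Pa.
ΔP = 3.819e+05 Pa = 381.9 kPa.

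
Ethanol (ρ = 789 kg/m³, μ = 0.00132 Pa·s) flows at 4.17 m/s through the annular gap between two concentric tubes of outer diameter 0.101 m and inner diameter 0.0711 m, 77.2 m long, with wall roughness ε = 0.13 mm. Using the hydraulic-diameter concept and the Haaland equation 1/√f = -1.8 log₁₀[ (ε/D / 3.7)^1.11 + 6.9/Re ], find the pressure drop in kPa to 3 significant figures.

Hydraulic diameter D_h = 4A/P = D_o - D_i = 0.101 - 0.0711 = 0.0299 m.
Re = ρVD_h/μ = 789·4.17·0.0299/0.00132 = 7.453e+04.
ε/D_h = 0.00013/0.0299 = 0.00435; Haaland gives 1/√f = -1.8 log₁₀[0.000559+9.26e-05] = 5.734, so f = 0.03041.
ΔP = f(L/D_h)(ρV²/2) = 0.03041·77.2/0.0299·6860 = 5.386e+05 Pa.
ΔP = 539 kPa.

ΔP ≈ 539 kPa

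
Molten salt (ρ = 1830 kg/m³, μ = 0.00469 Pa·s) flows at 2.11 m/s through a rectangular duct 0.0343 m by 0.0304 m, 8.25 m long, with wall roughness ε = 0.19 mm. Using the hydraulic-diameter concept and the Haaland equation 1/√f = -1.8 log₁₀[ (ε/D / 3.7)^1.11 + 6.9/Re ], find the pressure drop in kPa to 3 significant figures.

Hydraulic diameter D_h = 4A/P = 4·(0.0343·0.0304)/(2·(0.0343+0.0304)) = 0.004171/0.1294 = 0.03223 m.
Re = ρVD_h/μ = 1830·2.11·0.03223/0.00469 = 2.654e+04.
ε/D_h = 0.00019/0.03223 = 0.00589; Haaland gives 1/√f = -1.8 log₁₀[0.000784+0.00026] = 5.366, so f = 0.03473.
ΔP = f(L/D_h)(ρV²/2) = 0.03473·8.25/0.03223·4074 = 3.621e+04 Pa.
ΔP = 36.2 kPa.

ΔP ≈ 36.2 kPa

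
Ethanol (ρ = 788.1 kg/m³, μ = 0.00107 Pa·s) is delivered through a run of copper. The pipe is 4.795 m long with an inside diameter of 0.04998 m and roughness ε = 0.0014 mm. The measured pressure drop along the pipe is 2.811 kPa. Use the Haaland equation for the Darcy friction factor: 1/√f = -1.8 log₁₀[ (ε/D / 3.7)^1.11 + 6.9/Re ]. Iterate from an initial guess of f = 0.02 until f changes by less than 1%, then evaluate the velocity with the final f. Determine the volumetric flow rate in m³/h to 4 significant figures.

Q ≈ 13.91 m³/h

Rearranging Darcy-Weisbach: V = √(2·ΔP·D/(f·L·ρ)). With ε/D = 1.4e-06/0.04998 = 2.8e-05, iterate starting from f = 0.02:
  f = 0.02 → V = √(2·2811·0.04998/(0.02·4.795·788.1)) = 1.928 m/s; Re = ρVD/μ = 7.098e+04; f → 0.01926
  f = 0.01926 → V = 1.965 m/s; Re = 7.233e+04; f → 0.01918
Converged (Δf/f < 1%). With the final f = 0.01918: V = √(2·2811·0.04998/(0.01918·4.795·788.1)) = 1.969 m/s.
Q = V·A = 1.969·(π/4·0.04998²) = 0.003863 m³/s = 13.91 m³/h.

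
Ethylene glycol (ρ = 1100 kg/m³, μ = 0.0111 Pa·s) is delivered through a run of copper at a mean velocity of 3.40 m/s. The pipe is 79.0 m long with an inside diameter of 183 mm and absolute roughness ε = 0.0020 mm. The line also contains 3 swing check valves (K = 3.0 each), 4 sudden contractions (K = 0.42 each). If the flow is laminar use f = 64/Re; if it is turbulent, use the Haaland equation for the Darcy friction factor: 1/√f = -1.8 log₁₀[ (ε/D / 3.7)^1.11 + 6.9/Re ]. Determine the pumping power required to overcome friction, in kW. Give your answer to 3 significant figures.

Reynolds number Re = ρVD/μ = 1100 · 3.4 · 0.183 / 0.0111 = 6.166e+04.
Re > 4000 → turbulent. Relative roughness ε/D = 2e-06/0.183 = 1.09e-05. Haaland: 1/√f = -1.8 log₁₀[(1.09e-05/3.7)^1.11 + 6.9/6.166e+04] = -1.8 log₁₀[7.28e-07 + 0.000112] = 7.107, so f = 0.0198.
Total minor-loss coefficient ΣK = 3·3 + 4·0.42 = 10.7.
ΔP = [f·L/D + ΣK]·(ρV²/2) = [0.0198·79/0.183 + 10.7]·(1100·3.4²/2) = [8.547 + 10.7]·6358 = 1.222e+05 Pa.
Q = V·A = 3.4·0.0263 = 0.08943 m³/s.
Pumping power P = QΔP = 0.08943·1.222e+05 = 10930 W = 10.9 kW.

P ≈ 10.9 kW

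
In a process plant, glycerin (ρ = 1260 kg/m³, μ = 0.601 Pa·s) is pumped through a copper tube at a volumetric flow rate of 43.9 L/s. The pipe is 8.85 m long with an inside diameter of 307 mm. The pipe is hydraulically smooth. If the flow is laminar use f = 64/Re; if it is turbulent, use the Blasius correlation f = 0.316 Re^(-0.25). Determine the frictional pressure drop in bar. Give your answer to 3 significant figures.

Q = 43.9 L/s = 43.9/1000 = 0.0439 m³/s.
Cross-sectional area A = πD²/4 = π(0.307)²/4 = 0.07402 m²; mean velocity V = Q/A = 0.0439/0.07402 = 0.5931 m/s.
Reynolds number Re = ρVD/μ = 1260 · 0.5931 · 0.307 / 0.601 = 381.7.
Re < 2300 → laminar flow, so f = 64/Re = 64/381.7 = 0.1677 (the turbulent correlation is not needed).
Darcy-Weisbach: ΔP = f(L/D)(ρV²/2) = 0.1677·(8.85/0.307)·(1260·0.5931²/2) = 0.1677·28.83·221.6 = 1071 Pa.
ΔP = 1071 Pa = 0.0107 bar.

ΔP ≈ 0.0107 bar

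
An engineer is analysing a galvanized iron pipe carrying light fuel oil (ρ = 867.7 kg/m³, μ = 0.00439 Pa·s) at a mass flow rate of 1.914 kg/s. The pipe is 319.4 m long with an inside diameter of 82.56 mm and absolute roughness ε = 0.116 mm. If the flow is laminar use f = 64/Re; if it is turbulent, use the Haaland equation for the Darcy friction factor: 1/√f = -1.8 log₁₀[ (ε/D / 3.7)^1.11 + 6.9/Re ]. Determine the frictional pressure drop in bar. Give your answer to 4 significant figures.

ΔP ≈ 0.1027 bar

A = πD²/4 = π(0.08256)²/4 = 0.005353 m²; mean velocity V = ṁ/(ρA) = 1.914/(867.7 · 0.005353) = 0.412 m/s.
Reynolds number Re = ρVD/μ = 867.7 · 0.412 · 0.08256 / 0.00439 = 6724.
Re > 4000 → turbulent. Relative roughness ε/D = 0.000116/0.08256 = 0.00141. Haaland: 1/√f = -1.8 log₁₀[(0.00141/3.7)^1.11 + 6.9/6724] = -1.8 log₁₀[0.00016 + 0.00103] = 5.267, so f = 0.03605.
Darcy-Weisbach: ΔP = f(L/D)(ρV²/2) = 0.03605·(319.4/0.08256)·(867.7·0.412²/2) = 0.03605·3869·73.66 = 1.027e+04 Pa.
ΔP = 1.027e+04 Pa = 0.1027 bar.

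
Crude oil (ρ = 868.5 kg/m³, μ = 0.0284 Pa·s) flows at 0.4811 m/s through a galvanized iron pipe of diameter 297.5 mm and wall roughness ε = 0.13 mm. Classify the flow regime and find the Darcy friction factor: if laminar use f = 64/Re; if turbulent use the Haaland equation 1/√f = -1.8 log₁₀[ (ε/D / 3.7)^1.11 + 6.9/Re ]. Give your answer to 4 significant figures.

f ≈ 0.03964

Re = ρVD/μ = 868.5·0.4811·0.2975/0.0284 = 4377.
Re > 4000 → turbulent. ε/D = 0.00013/0.2975 = 0.000437; Haaland: 1/√f = -1.8 log₁₀[4.37e-05 + 0.00158] = 5.023, so f = 0.03964.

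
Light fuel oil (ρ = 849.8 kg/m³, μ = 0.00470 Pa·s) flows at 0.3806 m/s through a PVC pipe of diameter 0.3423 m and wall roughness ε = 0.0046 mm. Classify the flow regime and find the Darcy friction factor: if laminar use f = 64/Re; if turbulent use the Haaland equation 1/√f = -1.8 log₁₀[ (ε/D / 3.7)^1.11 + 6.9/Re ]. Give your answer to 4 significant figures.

f ≈ 0.02474

Re = ρVD/μ = 849.8·0.3806·0.3423/0.0047 = 2.356e+04.
Re > 4000 → turbulent. ε/D = 4.6e-06/0.3423 = 1.34e-05; Haaland: 1/√f = -1.8 log₁₀[9.16e-07 + 0.000293] = 6.357, so f = 0.02474.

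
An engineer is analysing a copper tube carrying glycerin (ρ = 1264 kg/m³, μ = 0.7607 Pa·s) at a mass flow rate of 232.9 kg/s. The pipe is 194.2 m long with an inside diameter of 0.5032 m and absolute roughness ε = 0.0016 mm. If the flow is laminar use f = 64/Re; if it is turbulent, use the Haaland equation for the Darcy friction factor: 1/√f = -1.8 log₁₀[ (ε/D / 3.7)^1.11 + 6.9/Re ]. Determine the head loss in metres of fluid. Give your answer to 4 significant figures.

h_f ≈ 1.395 m

A = πD²/4 = π(0.5032)²/4 = 0.1989 m²; mean velocity V = ṁ/(ρA) = 232.9/(1264 · 0.1989) = 0.9265 m/s.
Reynolds number Re = ρVD/μ = 1264 · 0.9265 · 0.5032 / 0.761 = 774.7.
Re < 2300 → laminar flow, so f = 64/Re = 64/774.7 = 0.08261 (the turbulent correlation is not needed).
Darcy-Weisbach: ΔP = f(L/D)(ρV²/2) = 0.08261·(194.2/0.5032)·(1264·0.9265²/2) = 0.08261·385.9·542.5 = 1.73e+04 Pa.
Head loss h_f = ΔP/(ρg) = 1.73e+04/(1264·9.81) = 1.395 m.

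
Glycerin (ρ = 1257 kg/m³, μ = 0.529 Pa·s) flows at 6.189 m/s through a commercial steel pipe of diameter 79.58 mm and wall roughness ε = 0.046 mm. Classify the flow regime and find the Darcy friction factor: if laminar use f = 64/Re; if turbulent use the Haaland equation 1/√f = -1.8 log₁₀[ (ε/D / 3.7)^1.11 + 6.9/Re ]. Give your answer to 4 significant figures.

Re = ρVD/μ = 1257·6.189·0.07958/0.529 = 1170.
Re < 2300 → laminar, so f = 64/Re = 0.05469 (roughness is irrelevant in laminar flow).

f ≈ 0.05469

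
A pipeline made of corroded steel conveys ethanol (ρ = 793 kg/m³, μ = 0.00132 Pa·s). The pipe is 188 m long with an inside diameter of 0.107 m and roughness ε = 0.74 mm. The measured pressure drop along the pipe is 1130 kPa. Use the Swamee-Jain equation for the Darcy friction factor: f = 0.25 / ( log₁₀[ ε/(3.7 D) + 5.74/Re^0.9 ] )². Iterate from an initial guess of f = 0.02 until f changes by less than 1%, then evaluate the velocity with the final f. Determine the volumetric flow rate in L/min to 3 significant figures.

Q ≈ 3730 L/min

Rearranging Darcy-Weisbach: V = √(2·ΔP·D/(f·L·ρ)). With ε/D = 0.00074/0.107 = 0.00692, iterate starting from f = 0.02:
  f = 0.02 → V = √(2·1.13e+06·0.107/(0.02·188·793)) = 9.006 m/s; Re = ρVD/μ = 5.789e+05; f → 0.0338
  f = 0.0338 → V = 6.928 m/s; Re = 4.453e+05; f → 0.03385
Converged (Δf/f < 1%). With the final f = 0.03385: V = √(2·1.13e+06·0.107/(0.03385·188·793)) = 6.922 m/s.
Q = V·A = 6.922·(π/4·0.107²) = 0.06224 m³/s = 3730 L/min.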